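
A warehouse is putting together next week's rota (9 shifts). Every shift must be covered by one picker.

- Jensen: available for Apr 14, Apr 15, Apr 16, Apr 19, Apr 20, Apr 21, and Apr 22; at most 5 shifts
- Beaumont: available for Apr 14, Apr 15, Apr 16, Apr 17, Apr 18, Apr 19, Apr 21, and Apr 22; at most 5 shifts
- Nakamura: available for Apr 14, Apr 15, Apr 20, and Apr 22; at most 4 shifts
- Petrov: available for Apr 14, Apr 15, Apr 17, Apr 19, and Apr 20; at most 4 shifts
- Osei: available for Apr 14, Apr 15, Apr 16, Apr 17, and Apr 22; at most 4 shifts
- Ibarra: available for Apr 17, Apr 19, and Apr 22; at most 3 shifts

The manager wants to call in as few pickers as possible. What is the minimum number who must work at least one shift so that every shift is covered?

9 slots to fill and no one can take more than 5, so at least ⌈9/5⌉ = 2 pickers are needed.
Jensen and Beaumont alone can cover everything: Apr 14→Jensen, Apr 15→Jensen, Apr 16→Jensen, Apr 17→Beaumont, Apr 18→Beaumont, Apr 19→Jensen, Apr 20→Jensen, Apr 21→Beaumont, Apr 22→Beaumont.

2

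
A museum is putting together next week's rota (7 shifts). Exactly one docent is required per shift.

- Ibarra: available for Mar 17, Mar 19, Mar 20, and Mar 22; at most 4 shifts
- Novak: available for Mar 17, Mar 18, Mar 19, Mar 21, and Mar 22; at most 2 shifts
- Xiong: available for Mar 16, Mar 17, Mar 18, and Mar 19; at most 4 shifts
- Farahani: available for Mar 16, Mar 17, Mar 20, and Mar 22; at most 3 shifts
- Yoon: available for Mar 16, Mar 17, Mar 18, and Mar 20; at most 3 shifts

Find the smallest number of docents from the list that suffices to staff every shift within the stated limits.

3

7 slots to fill and no one can take more than 4, so at least ⌈7/4⌉ = 2 docents are needed.
No set of 2 docents can cover every shift (each such set leaves at least one shift with no one available or exceeds a cap).
Ibarra, Novak, and Xiong alone can cover everything: Mar 16→Xiong, Mar 17→Ibarra, Mar 18→Novak, Mar 19→Ibarra, Mar 20→Ibarra, Mar 21→Novak, Mar 22→Ibarra.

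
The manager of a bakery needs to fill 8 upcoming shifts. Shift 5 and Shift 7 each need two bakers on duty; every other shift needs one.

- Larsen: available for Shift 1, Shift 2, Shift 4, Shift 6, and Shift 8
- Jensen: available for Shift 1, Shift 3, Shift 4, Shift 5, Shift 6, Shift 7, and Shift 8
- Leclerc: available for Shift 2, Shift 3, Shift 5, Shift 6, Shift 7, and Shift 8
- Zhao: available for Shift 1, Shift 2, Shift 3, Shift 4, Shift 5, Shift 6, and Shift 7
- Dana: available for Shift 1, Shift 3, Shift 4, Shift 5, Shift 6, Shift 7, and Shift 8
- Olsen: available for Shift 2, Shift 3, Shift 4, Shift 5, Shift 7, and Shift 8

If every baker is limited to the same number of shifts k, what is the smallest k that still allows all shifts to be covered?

With 6 bakers and 10 worker-slots to fill, someone must work at least ⌈10/6⌉ = 2 shifts, so k ≥ 2.
k = 2 works: Shift 1→Larsen, Shift 2→Larsen, Shift 3→Jensen, Shift 4→Jensen, Shift 5→Zhao+Dana, Shift 6→Leclerc, Shift 7→Zhao+Dana, Shift 8→Leclerc.
Loads: Larsen 2, Jensen 2, Leclerc 2, Zhao 2, Dana 2, Olsen 0 — all ≤ 2.

2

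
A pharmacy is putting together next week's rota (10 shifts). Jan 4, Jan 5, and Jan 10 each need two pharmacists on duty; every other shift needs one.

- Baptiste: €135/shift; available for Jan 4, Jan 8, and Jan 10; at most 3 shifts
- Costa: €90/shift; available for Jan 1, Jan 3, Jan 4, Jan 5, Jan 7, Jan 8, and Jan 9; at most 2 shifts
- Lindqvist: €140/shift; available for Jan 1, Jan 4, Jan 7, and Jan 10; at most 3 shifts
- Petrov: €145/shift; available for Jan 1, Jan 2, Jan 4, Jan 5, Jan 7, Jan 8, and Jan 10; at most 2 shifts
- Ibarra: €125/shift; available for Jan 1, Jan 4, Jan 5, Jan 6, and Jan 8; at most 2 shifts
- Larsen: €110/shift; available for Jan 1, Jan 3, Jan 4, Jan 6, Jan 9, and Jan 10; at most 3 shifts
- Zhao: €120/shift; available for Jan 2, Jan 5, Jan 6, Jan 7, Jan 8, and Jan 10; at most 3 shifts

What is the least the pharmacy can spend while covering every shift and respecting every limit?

€1525

Picking the cheapest available pharmacist for each shift independently would cost €1320, but that ignores the shift limits.
An optimal schedule: Jan 1→Larsen, Jan 2→Zhao, Jan 3→Costa, Jan 4→Ibarra+Baptiste, Jan 5→Zhao+Ibarra, Jan 6→Larsen, Jan 7→Zhao, Jan 8→Baptiste, Jan 9→Costa, Jan 10→Larsen+Baptiste.
Total: 110 + 120 + 90 + 125 + 135 + 120 + 125 + 110 + 120 + 135 + 90 + 110 + 135 = €1525.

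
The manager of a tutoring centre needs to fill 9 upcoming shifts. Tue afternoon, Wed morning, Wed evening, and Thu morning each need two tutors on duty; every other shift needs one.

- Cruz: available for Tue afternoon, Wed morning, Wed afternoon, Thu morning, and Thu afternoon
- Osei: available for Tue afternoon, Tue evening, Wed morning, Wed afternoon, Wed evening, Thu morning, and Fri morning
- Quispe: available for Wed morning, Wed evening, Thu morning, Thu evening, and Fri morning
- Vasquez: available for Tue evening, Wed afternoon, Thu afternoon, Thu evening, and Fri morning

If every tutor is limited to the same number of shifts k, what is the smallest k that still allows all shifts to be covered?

With 4 tutors and 13 worker-slots to fill, someone must work at least ⌈13/4⌉ = 4 shifts, so k ≥ 4.
k = 4 works: Tue afternoon→Cruz+Osei, Tue evening→Osei, Wed morning→Cruz+Osei, Wed afternoon→Vasquez, Wed evening→Osei+Quispe, Thu morning→Cruz+Quispe, Thu afternoon→Cruz, Thu evening→Quispe, Fri morning→Quispe.
Loads: Cruz 4, Osei 4, Quispe 4, Vasquez 1 — all ≤ 4.

4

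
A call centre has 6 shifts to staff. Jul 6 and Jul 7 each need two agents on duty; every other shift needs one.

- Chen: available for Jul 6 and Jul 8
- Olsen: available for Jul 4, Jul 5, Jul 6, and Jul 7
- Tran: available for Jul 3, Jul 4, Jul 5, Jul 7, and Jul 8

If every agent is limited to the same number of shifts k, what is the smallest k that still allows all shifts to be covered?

3

With 3 agents and 8 worker-slots to fill, someone must work at least ⌈8/3⌉ = 3 shifts, so k ≥ 3.
k = 3 works: Jul 3→Tran, Jul 4→Olsen, Jul 5→Tran, Jul 6→Chen+Olsen, Jul 7→Olsen+Tran, Jul 8→Chen.
Loads: Chen 2, Olsen 3, Tran 3 — all ≤ 3.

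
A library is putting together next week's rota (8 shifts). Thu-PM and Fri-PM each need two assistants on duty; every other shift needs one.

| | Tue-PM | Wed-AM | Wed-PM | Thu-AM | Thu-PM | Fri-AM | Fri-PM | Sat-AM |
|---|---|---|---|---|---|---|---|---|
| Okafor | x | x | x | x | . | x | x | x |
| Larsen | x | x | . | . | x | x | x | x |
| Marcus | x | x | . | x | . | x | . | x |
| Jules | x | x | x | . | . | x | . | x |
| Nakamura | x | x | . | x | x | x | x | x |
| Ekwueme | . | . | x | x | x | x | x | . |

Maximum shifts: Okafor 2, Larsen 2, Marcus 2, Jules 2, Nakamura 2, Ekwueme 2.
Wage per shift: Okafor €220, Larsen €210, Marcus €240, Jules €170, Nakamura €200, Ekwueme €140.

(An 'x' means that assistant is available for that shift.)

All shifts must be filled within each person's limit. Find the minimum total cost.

€1880

Picking the cheapest available assistant for each shift independently would cost €1610, but that ignores the shift limits.
An optimal schedule: Tue-PM→Jules, Wed-AM→Jules, Wed-PM→Ekwueme, Thu-AM→Nakamura, Thu-PM→Ekwueme+Nakamura, Fri-AM→Okafor, Fri-PM→Larsen+Okafor, Sat-AM→Larsen.
Total: 170 + 170 + 140 + 200 + 140 + 200 + 220 + 210 + 220 + 210 = €1880.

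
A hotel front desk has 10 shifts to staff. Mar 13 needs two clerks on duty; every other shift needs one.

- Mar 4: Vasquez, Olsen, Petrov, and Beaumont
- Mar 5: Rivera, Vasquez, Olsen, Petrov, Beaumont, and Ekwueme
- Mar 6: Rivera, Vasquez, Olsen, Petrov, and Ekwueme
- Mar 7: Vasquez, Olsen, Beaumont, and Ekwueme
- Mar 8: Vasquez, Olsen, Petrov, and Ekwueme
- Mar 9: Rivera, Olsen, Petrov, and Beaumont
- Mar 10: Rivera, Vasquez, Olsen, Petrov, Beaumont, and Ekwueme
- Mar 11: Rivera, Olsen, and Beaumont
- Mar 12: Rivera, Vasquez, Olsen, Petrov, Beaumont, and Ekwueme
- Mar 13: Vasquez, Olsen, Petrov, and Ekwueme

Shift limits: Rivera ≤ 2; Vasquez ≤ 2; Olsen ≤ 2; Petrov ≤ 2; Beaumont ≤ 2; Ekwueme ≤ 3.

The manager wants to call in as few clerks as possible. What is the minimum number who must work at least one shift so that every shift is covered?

11 slots to fill and no one can take more than 3, so at least ⌈11/3⌉ = 4 clerks are needed.
Any 4 clerks together have capacity at most 3+2+2+2 = 9 < 11 slots, so 4 can never suffice.
Rivera, Vasquez, Olsen, Petrov, and Ekwueme alone can cover everything: Mar 4→Vasquez, Mar 5→Olsen, Mar 6→Petrov, Mar 7→Vasquez, Mar 8→Olsen, Mar 9→Rivera, Mar 10→Ekwueme, Mar 11→Rivera, Mar 12→Ekwueme, Mar 13→Petrov+Ekwueme.

5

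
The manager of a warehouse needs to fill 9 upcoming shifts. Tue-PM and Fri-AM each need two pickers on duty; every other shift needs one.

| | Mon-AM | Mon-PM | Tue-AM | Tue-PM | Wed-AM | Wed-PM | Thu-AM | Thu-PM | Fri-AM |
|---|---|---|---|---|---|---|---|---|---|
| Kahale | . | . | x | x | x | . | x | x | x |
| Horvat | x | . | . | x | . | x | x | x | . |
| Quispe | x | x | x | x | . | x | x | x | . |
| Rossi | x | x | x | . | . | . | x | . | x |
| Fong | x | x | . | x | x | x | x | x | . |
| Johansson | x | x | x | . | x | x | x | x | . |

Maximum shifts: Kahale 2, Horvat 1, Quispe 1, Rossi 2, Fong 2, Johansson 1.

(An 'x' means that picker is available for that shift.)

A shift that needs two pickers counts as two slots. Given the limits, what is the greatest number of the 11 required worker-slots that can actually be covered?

9

Total capacity across all pickers is 2+1+1+2+2+1 = 9, and 11 slots are needed, so at most 9 can be filled.
An assignment achieving 9: Mon-AM→Johansson, Mon-PM→Quispe, Tue-AM→Rossi, Tue-PM→Horvat+Fong, Wed-AM→Kahale, Wed-PM→Fong, Fri-AM→Kahale+Rossi.
Loads: Kahale 2/2, Horvat 1/1, Quispe 1/1, Rossi 2/2, Fong 2/2, Johansson 1/1.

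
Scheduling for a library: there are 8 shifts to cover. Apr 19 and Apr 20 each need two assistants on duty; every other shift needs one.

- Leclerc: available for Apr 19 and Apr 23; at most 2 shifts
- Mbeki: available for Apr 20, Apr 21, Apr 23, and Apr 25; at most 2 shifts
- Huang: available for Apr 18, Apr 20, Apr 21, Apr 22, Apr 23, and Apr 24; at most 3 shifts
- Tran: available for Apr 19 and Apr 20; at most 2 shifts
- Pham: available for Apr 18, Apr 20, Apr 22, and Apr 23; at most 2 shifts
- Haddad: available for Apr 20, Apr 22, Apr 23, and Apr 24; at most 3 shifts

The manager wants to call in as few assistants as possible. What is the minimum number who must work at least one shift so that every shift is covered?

5

10 slots to fill and no one can take more than 3, so at least ⌈10/3⌉ = 4 assistants are needed.
No set of 4 assistants can cover every shift (each such set leaves at least one shift with no one available or exceeds a cap).
Leclerc, Mbeki, Huang, Tran, and Pham alone can cover everything: Apr 18→Huang, Apr 19→Leclerc+Tran, Apr 20→Tran+Pham, Apr 21→Mbeki, Apr 22→Huang, Apr 23→Leclerc, Apr 24→Huang, Apr 25→Mbeki.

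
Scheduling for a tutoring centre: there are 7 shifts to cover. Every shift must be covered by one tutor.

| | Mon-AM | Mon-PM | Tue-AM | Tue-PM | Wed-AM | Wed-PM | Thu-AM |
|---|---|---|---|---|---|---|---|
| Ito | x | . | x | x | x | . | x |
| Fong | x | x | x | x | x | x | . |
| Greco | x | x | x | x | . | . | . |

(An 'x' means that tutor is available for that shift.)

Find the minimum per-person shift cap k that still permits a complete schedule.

3

With 3 tutors and 7 worker-slots to fill, someone must work at least ⌈7/3⌉ = 3 shifts, so k ≥ 3.
k = 3 works: Mon-AM→Ito, Mon-PM→Fong, Tue-AM→Fong, Tue-PM→Greco, Wed-AM→Ito, Wed-PM→Fong, Thu-AM→Ito.
Loads: Ito 3, Fong 3, Greco 1 — all ≤ 3.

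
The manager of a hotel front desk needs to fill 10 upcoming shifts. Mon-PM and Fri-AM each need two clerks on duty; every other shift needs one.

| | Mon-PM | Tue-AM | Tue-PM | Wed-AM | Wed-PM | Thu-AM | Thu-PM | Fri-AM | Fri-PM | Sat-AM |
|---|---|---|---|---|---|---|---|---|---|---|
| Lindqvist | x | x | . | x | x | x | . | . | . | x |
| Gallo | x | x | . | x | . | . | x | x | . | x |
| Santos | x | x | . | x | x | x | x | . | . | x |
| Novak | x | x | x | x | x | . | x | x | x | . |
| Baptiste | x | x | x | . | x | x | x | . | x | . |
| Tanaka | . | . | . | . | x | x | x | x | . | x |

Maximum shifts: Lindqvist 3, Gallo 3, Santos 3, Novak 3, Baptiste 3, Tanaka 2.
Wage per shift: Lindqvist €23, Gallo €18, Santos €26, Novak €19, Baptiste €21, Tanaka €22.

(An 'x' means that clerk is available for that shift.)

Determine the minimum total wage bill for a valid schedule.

€241

Picking the cheapest available clerk for each shift independently would cost €224, but that ignores the shift limits.
An optimal schedule: Mon-PM→Baptiste+Lindqvist, Tue-AM→Baptiste, Tue-PM→Novak, Wed-AM→Gallo, Wed-PM→Tanaka, Thu-AM→Baptiste, Thu-PM→Tanaka, Fri-AM→Gallo+Novak, Fri-PM→Novak, Sat-AM→Gallo.
Total: 21 + 23 + 21 + 19 + 18 + 22 + 21 + 22 + 18 + 19 + 19 + 18 = €241.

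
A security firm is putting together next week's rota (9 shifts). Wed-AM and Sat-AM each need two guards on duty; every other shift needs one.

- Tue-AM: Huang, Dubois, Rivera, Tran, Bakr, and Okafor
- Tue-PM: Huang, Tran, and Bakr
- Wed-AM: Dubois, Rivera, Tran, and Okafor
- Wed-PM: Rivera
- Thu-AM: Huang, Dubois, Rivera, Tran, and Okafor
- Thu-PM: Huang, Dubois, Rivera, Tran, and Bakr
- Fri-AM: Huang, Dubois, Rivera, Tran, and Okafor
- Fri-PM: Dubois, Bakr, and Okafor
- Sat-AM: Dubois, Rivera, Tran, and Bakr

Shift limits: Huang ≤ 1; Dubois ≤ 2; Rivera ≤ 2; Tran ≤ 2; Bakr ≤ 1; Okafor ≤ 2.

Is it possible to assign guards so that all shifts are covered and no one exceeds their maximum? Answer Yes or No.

No

Total capacity is 1+2+2+2+1+2 = 10 but 11 worker-slots are needed — infeasible.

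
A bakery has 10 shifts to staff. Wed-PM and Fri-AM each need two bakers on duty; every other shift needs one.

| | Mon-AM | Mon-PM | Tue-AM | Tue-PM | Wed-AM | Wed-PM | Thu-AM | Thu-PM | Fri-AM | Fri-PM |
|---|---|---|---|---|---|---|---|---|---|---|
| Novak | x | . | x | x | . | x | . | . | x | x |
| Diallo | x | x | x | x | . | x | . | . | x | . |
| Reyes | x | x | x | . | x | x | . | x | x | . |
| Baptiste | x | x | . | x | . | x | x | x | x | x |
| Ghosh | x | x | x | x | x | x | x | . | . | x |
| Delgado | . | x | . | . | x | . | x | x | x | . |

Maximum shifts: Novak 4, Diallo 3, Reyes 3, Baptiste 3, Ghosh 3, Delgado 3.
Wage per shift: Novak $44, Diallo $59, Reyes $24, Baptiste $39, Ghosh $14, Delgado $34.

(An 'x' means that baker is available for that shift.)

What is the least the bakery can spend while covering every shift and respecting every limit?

$333

Picking the cheapest available baker for each shift independently would cost $218, but that ignores the shift limits.
An optimal schedule: Mon-AM→Reyes, Mon-PM→Delgado, Tue-AM→Reyes, Tue-PM→Baptiste, Wed-AM→Ghosh, Wed-PM→Reyes+Baptiste, Thu-AM→Ghosh, Thu-PM→Delgado, Fri-AM→Delgado+Baptiste, Fri-PM→Ghosh.
Total: 24 + 34 + 24 + 39 + 14 + 24 + 39 + 14 + 34 + 34 + 39 + 14 = $333.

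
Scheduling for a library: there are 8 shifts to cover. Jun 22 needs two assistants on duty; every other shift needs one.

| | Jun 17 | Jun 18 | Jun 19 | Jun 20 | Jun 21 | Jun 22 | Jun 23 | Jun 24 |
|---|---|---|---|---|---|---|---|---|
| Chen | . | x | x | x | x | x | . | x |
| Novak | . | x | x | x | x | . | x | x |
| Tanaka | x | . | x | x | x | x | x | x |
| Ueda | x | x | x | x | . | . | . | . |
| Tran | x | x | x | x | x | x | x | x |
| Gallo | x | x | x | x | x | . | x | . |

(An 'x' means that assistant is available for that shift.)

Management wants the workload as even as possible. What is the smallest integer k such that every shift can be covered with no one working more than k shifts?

With 6 assistants and 9 worker-slots to fill, someone must work at least ⌈9/6⌉ = 2 shifts, so k ≥ 2.
k = 2 works: Jun 17→Tanaka, Jun 18→Novak, Jun 19→Ueda, Jun 20→Ueda, Jun 21→Tran, Jun 22→Chen+Tanaka, Jun 23→Novak, Jun 24→Chen.
Loads: Chen 2, Novak 2, Tanaka 2, Ueda 2, Tran 1, Gallo 0 — all ≤ 2.

2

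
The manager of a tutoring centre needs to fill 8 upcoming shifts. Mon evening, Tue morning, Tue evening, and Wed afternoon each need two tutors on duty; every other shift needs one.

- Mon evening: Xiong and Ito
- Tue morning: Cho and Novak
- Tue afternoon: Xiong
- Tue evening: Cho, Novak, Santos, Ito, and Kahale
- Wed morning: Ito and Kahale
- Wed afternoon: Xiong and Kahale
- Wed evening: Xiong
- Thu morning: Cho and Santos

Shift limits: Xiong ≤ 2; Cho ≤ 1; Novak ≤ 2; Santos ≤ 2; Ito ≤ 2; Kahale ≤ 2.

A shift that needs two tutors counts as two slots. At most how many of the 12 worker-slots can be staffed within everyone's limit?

Total capacity across all tutors is 2+1+2+2+2+2 = 11, and 12 slots are needed, so at most 11 can be filled.
Shifts {Mon evening, Tue afternoon, Wed afternoon} need 5 slots but only Xiong, Ito, and Kahale are available for them, supplying at most 4 — so at least 1 slot must go unfilled.
An assignment achieving 10: Mon evening→Ito, Tue morning→Cho+Novak, Tue afternoon→Xiong, Tue evening→Novak+Santos, Wed morning→Ito, Wed afternoon→Kahale, Wed evening→Xiong, Thu morning→Santos.
Loads: Xiong 2/2, Cho 1/1, Novak 2/2, Santos 2/2, Ito 2/2, Kahale 1/2.

10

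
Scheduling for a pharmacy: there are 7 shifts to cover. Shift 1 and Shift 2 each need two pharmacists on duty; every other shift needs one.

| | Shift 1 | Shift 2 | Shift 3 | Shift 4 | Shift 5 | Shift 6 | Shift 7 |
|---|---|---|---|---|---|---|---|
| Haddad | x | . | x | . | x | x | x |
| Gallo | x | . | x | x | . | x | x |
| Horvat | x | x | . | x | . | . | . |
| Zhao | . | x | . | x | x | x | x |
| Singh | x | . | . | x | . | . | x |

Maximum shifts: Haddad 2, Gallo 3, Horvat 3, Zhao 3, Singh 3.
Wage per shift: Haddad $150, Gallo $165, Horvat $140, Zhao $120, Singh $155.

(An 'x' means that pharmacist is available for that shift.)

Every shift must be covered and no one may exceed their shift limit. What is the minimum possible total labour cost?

$1235

Shift 2 can only be covered by Horvat and Zhao, so that assignment is forced.
Picking the cheapest available pharmacist for each shift independently would cost $1180, but that ignores the shift limits.
An optimal schedule: Shift 1→Horvat+Singh, Shift 2→Zhao+Horvat, Shift 3→Haddad, Shift 4→Horvat, Shift 5→Zhao, Shift 6→Zhao, Shift 7→Haddad.
Total: 140 + 155 + 120 + 140 + 150 + 140 + 120 + 120 + 150 = $1235.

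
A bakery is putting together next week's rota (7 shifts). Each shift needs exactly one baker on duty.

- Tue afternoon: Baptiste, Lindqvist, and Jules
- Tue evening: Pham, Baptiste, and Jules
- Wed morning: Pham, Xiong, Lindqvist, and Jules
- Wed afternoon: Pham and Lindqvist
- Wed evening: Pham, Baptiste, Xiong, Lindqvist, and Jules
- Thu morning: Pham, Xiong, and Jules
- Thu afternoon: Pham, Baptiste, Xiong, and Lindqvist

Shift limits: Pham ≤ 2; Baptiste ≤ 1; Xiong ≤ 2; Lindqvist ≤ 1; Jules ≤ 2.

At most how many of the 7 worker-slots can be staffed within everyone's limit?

Total capacity across all bakers is 2+1+2+1+2 = 8, and 7 slots are needed, so at most 7 can be filled.
An assignment achieving 7: Tue afternoon→Baptiste, Tue evening→Pham, Wed morning→Xiong, Wed afternoon→Pham, Wed evening→Jules, Thu morning→Xiong, Thu afternoon→Lindqvist.
Loads: Pham 2/2, Baptiste 1/1, Xiong 2/2, Lindqvist 1/1, Jules 1/2.

7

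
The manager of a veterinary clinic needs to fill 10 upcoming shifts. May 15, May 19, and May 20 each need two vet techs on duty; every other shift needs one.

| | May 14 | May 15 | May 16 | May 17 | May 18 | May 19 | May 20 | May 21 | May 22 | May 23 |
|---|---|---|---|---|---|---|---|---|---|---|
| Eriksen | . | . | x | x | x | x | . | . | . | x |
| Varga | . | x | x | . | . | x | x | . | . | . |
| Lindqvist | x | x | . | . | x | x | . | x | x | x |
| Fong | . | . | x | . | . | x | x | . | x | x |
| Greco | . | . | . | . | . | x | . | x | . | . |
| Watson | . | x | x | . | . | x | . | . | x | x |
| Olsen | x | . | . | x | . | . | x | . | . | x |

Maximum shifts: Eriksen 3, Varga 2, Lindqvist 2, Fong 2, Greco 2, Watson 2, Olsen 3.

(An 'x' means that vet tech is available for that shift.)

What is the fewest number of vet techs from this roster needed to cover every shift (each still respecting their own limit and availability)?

6

13 slots to fill and no one can take more than 3, so at least ⌈13/3⌉ = 5 vet techs are needed.
Any 5 vet techs together have capacity at most 3+3+2+2+2 = 12 < 13 slots, so 5 can never suffice.
Eriksen, Varga, Lindqvist, Fong, Greco, and Watson alone can cover everything: May 14→Lindqvist, May 15→Varga+Lindqvist, May 16→Eriksen, May 17→Eriksen, May 18→Eriksen, May 19→Greco+Watson, May 20→Varga+Fong, May 21→Greco, May 22→Fong, May 23→Watson.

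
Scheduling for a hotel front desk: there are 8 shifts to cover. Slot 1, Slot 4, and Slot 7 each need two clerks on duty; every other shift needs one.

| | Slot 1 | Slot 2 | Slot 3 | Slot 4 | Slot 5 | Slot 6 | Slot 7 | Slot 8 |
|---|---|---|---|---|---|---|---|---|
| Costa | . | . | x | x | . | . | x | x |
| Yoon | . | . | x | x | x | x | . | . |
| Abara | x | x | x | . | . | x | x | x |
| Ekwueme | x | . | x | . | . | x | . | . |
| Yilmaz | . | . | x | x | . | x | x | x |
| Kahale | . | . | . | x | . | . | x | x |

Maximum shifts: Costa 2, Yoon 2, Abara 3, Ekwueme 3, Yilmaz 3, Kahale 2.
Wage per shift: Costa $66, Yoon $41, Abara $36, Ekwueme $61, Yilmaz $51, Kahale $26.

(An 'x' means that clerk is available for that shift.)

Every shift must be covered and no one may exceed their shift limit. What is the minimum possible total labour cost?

Slot 1 can only be covered by Abara and Ekwueme, so that assignment is forced.
Slot 2 can only be covered by Abara, so that assignment is forced.
Slot 5 can only be covered by Yoon, so that assignment is forced.
Picking the cheapest available clerk for each shift independently would cost $401, but that ignores the shift limits.
An optimal schedule: Slot 1→Abara+Ekwueme, Slot 2→Abara, Slot 3→Yilmaz, Slot 4→Yoon+Yilmaz, Slot 5→Yoon, Slot 6→Abara, Slot 7→Kahale+Yilmaz, Slot 8→Kahale.
Total: 36 + 61 + 36 + 51 + 41 + 51 + 41 + 36 + 26 + 51 + 26 = $456.

$456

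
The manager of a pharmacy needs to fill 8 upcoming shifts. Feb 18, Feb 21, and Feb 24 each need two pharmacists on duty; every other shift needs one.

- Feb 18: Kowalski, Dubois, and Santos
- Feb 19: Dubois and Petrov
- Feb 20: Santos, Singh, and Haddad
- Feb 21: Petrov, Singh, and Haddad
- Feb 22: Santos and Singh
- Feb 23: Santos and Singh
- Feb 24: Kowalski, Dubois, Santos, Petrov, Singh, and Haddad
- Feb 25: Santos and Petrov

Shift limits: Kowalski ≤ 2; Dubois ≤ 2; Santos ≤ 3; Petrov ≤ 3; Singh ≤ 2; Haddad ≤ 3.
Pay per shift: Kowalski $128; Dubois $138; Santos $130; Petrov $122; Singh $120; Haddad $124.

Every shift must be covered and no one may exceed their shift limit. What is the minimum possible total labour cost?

Picking the cheapest available pharmacist for each shift independently would cost $1346, but that ignores the shift limits.
An optimal schedule: Feb 18→Kowalski+Santos, Feb 19→Petrov, Feb 20→Haddad, Feb 21→Petrov+Haddad, Feb 22→Singh, Feb 23→Singh, Feb 24→Haddad+Kowalski, Feb 25→Petrov.
Total: 128 + 130 + 122 + 124 + 122 + 124 + 120 + 120 + 124 + 128 + 122 = $1364.

$1364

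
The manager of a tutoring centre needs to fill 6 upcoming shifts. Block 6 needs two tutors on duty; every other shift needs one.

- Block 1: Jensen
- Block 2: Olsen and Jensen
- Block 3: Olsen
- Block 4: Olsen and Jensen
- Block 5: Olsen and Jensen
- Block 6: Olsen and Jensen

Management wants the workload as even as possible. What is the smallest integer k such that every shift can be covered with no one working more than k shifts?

With 2 tutors and 7 worker-slots to fill, someone must work at least ⌈7/2⌉ = 4 shifts, so k ≥ 4.
k = 4 works: Block 1→Jensen, Block 2→Olsen, Block 3→Olsen, Block 4→Olsen, Block 5→Jensen, Block 6→Olsen+Jensen.
Loads: Olsen 4, Jensen 3 — all ≤ 4.

4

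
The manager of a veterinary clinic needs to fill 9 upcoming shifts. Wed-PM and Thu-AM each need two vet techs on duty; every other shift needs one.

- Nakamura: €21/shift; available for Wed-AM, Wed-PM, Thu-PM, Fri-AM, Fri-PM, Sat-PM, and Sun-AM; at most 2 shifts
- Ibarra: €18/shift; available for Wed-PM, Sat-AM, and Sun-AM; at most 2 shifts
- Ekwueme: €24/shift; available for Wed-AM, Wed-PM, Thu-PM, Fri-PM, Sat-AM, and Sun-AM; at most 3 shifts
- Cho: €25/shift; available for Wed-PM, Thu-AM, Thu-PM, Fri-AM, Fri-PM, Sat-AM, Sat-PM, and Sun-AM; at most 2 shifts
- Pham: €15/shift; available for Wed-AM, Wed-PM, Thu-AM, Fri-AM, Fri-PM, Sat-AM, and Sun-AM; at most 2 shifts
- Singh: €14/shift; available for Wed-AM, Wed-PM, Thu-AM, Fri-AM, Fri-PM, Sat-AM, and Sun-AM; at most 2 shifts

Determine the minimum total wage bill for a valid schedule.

€208

Picking the cheapest available vet tech for each shift independently would cost €170, but that ignores the shift limits.
An optimal schedule: Wed-AM→Singh, Wed-PM→Ibarra+Ekwueme, Thu-AM→Singh+Pham, Thu-PM→Nakamura, Fri-AM→Pham, Fri-PM→Ekwueme, Sat-AM→Ibarra, Sat-PM→Nakamura, Sun-AM→Ekwueme.
Total: 14 + 18 + 24 + 14 + 15 + 21 + 15 + 24 + 18 + 21 + 24 = €208.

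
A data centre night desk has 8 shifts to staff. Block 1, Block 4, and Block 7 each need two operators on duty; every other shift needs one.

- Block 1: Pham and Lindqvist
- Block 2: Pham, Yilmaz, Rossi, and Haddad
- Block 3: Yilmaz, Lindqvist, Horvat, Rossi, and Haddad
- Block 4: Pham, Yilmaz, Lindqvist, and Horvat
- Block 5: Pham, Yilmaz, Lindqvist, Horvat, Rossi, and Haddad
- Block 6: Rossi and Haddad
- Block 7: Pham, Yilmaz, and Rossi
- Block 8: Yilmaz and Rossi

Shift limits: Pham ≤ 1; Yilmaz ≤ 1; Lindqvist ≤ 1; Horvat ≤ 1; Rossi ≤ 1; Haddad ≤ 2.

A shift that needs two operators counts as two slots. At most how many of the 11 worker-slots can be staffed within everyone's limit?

7

Total capacity across all operators is 1+1+1+1+1+2 = 7, and 11 slots are needed, so at most 7 can be filled.
An assignment achieving 7: Block 1→Pham+Lindqvist, Block 2→Haddad, Block 3→Haddad, Block 4→Horvat, Block 6→Rossi, Block 8→Yilmaz.
Loads: Pham 1/1, Yilmaz 1/1, Lindqvist 1/1, Horvat 1/1, Rossi 1/1, Haddad 2/2.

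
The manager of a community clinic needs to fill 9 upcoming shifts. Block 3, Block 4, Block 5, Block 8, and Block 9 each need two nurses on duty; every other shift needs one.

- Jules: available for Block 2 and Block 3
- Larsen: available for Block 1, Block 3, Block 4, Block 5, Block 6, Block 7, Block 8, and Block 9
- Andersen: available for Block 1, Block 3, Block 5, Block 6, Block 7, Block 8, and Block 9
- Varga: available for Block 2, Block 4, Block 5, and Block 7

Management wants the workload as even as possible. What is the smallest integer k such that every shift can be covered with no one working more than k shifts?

With 4 nurses and 14 worker-slots to fill, someone must work at least ⌈14/4⌉ = 4 shifts, so k ≥ 4.
k = 4 is infeasible (exhaustive check).
k = 5 works: Block 1→Larsen, Block 2→Jules, Block 3→Jules+Andersen, Block 4→Larsen+Varga, Block 5→Andersen+Varga, Block 6→Larsen, Block 7→Andersen, Block 8→Larsen+Andersen, Block 9→Larsen+Andersen.
Loads: Jules 2, Larsen 5, Andersen 5, Varga 2 — all ≤ 5.

5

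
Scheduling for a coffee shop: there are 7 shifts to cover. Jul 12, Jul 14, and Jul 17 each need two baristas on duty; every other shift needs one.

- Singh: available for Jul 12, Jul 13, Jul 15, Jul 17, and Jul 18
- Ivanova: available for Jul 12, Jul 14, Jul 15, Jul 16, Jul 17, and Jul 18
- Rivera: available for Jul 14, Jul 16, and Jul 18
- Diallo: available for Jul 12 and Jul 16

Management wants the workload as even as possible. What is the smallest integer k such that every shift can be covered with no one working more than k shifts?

With 4 baristas and 10 worker-slots to fill, someone must work at least ⌈10/4⌉ = 3 shifts, so k ≥ 3.
k = 3 works: Jul 12→Ivanova+Diallo, Jul 13→Singh, Jul 14→Ivanova+Rivera, Jul 15→Singh, Jul 16→Rivera, Jul 17→Singh+Ivanova, Jul 18→Rivera.
Loads: Singh 3, Ivanova 3, Rivera 3, Diallo 1 — all ≤ 3.

3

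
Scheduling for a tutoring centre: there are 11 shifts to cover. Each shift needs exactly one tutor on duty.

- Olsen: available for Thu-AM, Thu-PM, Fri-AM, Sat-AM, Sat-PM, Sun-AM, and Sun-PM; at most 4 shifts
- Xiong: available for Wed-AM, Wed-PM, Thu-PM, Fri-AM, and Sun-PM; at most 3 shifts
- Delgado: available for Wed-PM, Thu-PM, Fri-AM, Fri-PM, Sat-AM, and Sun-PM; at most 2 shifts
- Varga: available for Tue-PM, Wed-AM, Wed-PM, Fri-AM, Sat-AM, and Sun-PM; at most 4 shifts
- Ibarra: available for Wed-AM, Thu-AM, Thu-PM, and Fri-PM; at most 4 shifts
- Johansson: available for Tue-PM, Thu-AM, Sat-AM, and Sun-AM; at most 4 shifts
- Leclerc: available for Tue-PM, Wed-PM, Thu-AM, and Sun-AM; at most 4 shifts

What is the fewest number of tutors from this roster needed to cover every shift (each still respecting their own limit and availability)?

11 slots to fill and no one can take more than 4, so at least ⌈11/4⌉ = 3 tutors are needed.
Olsen, Varga, and Ibarra alone can cover everything: Tue-PM→Varga, Wed-AM→Varga, Wed-PM→Varga, Thu-AM→Ibarra, Thu-PM→Ibarra, Fri-AM→Olsen, Fri-PM→Ibarra, Sat-AM→Olsen, Sat-PM→Olsen, Sun-AM→Olsen, Sun-PM→Varga.

3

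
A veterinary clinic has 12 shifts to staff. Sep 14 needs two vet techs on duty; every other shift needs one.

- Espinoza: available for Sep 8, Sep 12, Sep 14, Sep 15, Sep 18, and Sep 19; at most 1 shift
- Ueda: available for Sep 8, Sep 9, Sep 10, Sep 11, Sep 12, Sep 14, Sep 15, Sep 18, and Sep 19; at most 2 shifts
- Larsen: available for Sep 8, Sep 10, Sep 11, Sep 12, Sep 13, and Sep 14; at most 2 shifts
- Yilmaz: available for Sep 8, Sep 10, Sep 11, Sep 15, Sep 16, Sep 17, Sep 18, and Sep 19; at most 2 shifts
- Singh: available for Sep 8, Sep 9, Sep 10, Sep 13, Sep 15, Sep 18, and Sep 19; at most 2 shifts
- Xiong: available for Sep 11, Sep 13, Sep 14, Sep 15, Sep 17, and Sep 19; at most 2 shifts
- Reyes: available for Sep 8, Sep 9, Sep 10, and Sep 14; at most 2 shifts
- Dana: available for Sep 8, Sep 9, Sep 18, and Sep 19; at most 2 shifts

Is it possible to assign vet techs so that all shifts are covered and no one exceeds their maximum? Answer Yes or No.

Yes

Sep 16 can only be covered by Yilmaz, so that assignment is forced.
One valid schedule: Sep 8→Reyes, Sep 9→Ueda, Sep 10→Larsen, Sep 11→Ueda, Sep 12→Espinoza, Sep 13→Larsen, Sep 14→Xiong+Reyes, Sep 15→Singh, Sep 16→Yilmaz, Sep 17→Yilmaz, Sep 18→Singh, Sep 19→Xiong.
Loads: Espinoza 1/1, Ueda 2/2, Larsen 2/2, Yilmaz 2/2, Singh 2/2, Xiong 2/2, Reyes 2/2, Dana 0/2 — all within limits.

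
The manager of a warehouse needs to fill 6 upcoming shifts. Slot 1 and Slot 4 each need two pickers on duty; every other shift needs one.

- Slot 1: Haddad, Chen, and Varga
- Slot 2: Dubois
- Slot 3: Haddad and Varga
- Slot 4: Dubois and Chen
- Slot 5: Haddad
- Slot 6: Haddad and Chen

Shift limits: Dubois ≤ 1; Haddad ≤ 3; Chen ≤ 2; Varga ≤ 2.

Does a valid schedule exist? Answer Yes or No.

Total capacity is 8 and 8 slots are needed, so capacity alone doesn't rule it out.
Shifts {Slot 2, Slot 4} need 3 worker-slots in total, but the pickers available for any of those shifts (Dubois and Chen) can supply at most 2 among them. So no valid schedule exists.

No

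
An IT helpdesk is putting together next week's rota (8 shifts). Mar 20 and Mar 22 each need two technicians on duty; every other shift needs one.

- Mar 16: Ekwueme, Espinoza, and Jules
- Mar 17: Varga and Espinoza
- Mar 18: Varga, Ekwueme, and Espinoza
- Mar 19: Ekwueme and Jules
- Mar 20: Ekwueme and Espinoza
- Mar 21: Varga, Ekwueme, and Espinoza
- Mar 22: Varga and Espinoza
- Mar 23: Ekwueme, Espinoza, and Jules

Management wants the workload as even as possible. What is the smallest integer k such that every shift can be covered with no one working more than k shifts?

With 4 technicians and 10 worker-slots to fill, someone must work at least ⌈10/4⌉ = 3 shifts, so k ≥ 3.
k = 3 works: Mar 16→Ekwueme, Mar 17→Varga, Mar 18→Varga, Mar 19→Ekwueme, Mar 20→Ekwueme+Espinoza, Mar 21→Espinoza, Mar 22→Varga+Espinoza, Mar 23→Jules.
Loads: Varga 3, Ekwueme 3, Espinoza 3, Jules 1 — all ≤ 3.

3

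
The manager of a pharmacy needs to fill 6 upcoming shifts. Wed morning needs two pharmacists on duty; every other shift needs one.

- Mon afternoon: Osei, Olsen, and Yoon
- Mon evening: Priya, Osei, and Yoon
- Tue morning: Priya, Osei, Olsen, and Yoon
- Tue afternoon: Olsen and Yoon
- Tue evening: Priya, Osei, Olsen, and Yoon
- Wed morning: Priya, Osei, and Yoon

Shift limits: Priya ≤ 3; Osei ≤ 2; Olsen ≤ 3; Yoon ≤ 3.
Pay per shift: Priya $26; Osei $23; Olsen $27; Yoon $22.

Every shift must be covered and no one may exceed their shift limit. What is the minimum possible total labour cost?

$164

Picking the cheapest available pharmacist for each shift independently would cost $155, but that ignores the shift limits.
An optimal schedule: Mon afternoon→Yoon, Mon evening→Yoon, Tue morning→Osei, Tue afternoon→Yoon, Tue evening→Priya, Wed morning→Osei+Priya.
Total: 22 + 22 + 23 + 22 + 26 + 23 + 26 = $164.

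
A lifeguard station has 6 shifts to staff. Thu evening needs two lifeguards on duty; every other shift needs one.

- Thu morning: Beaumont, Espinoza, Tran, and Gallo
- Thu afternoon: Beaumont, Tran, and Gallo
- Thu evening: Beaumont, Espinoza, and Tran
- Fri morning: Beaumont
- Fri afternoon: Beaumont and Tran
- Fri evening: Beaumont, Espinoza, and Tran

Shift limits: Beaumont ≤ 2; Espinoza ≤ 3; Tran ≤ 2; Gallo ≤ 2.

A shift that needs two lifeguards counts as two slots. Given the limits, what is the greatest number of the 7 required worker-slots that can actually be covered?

7

Total capacity across all lifeguards is 2+3+2+2 = 9, and 7 slots are needed, so at most 7 can be filled.
An assignment achieving 7: Thu morning→Espinoza, Thu afternoon→Tran, Thu evening→Espinoza+Tran, Fri morning→Beaumont, Fri afternoon→Beaumont, Fri evening→Espinoza.
Loads: Beaumont 2/2, Espinoza 3/3, Tran 2/2, Gallo 0/2.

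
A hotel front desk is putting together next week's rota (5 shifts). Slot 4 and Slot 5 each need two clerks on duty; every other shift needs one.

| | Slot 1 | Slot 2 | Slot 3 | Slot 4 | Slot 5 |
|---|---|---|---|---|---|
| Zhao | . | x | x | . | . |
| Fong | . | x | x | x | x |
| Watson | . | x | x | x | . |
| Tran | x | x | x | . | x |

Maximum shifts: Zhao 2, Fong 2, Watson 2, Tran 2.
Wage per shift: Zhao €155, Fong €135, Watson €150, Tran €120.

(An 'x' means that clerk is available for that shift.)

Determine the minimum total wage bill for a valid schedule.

Slot 1 can only be covered by Tran, so that assignment is forced.
Slot 4 can only be covered by Fong and Watson, so that assignment is forced.
Slot 5 can only be covered by Fong and Tran, so that assignment is forced.
Picking the cheapest available clerk for each shift independently would cost €900, but that ignores the shift limits.
An optimal schedule: Slot 1→Tran, Slot 2→Watson, Slot 3→Zhao, Slot 4→Fong+Watson, Slot 5→Tran+Fong.
Total: 120 + 150 + 155 + 135 + 150 + 120 + 135 = €965.

€965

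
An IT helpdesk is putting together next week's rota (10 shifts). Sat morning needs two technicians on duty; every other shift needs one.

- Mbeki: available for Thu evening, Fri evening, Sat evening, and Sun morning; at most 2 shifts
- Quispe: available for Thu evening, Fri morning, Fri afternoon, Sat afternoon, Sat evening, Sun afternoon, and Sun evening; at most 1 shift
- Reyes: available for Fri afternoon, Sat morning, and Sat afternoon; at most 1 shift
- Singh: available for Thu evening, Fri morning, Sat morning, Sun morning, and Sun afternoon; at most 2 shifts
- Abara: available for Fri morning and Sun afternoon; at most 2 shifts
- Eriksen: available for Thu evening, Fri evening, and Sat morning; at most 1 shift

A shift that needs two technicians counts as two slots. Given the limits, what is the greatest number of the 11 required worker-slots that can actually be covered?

Total capacity across all technicians is 2+1+1+2+2+1 = 9, and 11 slots are needed, so at most 9 can be filled.
An assignment achieving 9: Fri morning→Abara, Fri afternoon→Reyes, Fri evening→Mbeki, Sat morning→Singh+Eriksen, Sat evening→Mbeki, Sun morning→Singh, Sun afternoon→Abara, Sun evening→Quispe.
Loads: Mbeki 2/2, Quispe 1/1, Reyes 1/1, Singh 2/2, Abara 2/2, Eriksen 1/1.

9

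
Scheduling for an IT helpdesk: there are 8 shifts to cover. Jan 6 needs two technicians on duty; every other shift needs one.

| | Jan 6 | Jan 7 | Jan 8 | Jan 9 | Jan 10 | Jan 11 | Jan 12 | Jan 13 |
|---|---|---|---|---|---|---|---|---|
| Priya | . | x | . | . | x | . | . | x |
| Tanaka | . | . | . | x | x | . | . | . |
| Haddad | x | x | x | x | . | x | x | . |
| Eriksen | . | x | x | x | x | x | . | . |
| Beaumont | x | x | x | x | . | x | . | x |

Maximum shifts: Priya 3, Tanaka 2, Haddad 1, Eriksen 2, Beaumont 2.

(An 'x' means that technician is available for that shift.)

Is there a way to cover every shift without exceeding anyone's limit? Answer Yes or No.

Total capacity is 10 and 9 slots are needed, so capacity alone doesn't rule it out.
Shifts {Jan 6, Jan 12} need 3 worker-slots in total, but the technicians available for any of those shifts (Haddad and Beaumont) can supply at most 2 among them. So no valid schedule exists.

No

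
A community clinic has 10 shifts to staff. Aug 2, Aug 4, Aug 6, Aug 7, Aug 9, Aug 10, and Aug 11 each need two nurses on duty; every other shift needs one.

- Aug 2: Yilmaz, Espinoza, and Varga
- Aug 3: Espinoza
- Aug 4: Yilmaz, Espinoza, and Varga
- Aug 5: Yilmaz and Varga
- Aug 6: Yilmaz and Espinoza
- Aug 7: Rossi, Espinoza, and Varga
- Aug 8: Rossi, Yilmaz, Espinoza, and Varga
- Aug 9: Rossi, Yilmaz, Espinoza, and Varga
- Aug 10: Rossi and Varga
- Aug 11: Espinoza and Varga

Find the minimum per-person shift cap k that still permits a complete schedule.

With 4 nurses and 17 worker-slots to fill, someone must work at least ⌈17/4⌉ = 5 shifts, so k ≥ 5.
k = 5 works: Aug 2→Yilmaz+Espinoza, Aug 3→Espinoza, Aug 4→Yilmaz+Espinoza, Aug 5→Yilmaz, Aug 6→Yilmaz+Espinoza, Aug 7→Rossi+Varga, Aug 8→Rossi, Aug 9→Rossi+Yilmaz, Aug 10→Rossi+Varga, Aug 11→Espinoza+Varga.
Loads: Rossi 4, Yilmaz 5, Espinoza 5, Varga 3 — all ≤ 5.

5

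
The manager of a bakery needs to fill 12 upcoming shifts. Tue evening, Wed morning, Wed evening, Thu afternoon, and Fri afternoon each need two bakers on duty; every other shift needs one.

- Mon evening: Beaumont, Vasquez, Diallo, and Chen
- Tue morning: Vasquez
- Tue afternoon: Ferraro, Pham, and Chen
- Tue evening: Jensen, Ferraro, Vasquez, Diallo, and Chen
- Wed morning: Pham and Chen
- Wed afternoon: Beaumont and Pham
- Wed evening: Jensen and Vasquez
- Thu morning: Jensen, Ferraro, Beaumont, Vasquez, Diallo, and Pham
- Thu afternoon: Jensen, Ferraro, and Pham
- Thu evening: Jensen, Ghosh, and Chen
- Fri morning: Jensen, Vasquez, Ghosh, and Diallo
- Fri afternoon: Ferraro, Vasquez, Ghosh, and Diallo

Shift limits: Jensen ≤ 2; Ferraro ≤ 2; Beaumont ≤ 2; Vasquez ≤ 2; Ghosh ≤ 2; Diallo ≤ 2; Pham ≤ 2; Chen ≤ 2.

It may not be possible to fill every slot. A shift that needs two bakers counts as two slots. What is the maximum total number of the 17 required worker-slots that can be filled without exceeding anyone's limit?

Total capacity across all bakers is 2+2+2+2+2+2+2+2 = 16, and 17 slots are needed, so at most 16 can be filled.
An assignment achieving 16: Mon evening→Beaumont, Tue morning→Vasquez, Tue afternoon→Ferraro, Tue evening→Diallo+Chen, Wed morning→Pham+Chen, Wed afternoon→Beaumont, Wed evening→Jensen+Vasquez, Thu morning→Pham, Thu afternoon→Jensen+Ferraro, Thu evening→Ghosh, Fri morning→Ghosh, Fri afternoon→Diallo.
Loads: Jensen 2/2, Ferraro 2/2, Beaumont 2/2, Vasquez 2/2, Ghosh 2/2, Diallo 2/2, Pham 2/2, Chen 2/2.

16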